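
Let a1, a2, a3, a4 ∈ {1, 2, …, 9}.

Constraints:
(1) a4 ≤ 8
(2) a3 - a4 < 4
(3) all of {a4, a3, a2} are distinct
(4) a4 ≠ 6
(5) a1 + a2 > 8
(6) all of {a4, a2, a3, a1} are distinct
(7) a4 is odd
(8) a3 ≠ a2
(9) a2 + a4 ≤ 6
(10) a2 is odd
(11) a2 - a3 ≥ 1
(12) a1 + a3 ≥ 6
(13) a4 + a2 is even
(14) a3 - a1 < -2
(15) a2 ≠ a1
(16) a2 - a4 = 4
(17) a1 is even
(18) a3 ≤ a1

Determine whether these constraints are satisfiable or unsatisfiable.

Satisfiable

Take a1 = 6, a2 = 5, a3 = 2, a4 = 1. Then constraint 2: a3 - a4 = 1; constraint 5: a1 + a2 = 11, and every other listed constraint is also met.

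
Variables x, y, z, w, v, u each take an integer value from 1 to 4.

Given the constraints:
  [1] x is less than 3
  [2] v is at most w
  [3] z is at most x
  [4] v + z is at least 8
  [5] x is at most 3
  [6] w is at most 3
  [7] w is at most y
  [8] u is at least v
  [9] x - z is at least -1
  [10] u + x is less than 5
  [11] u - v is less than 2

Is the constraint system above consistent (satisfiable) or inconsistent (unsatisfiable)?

Unsatisfiable

From constraints 2 and 6: v ≤ w ≤ 3. From constraints 3 and 5: z ≤ x ≤ 3. Hence v + z ≤ 6. But constraint 4 requires v + z ≥ 8, and 8 > 6. Contradiction.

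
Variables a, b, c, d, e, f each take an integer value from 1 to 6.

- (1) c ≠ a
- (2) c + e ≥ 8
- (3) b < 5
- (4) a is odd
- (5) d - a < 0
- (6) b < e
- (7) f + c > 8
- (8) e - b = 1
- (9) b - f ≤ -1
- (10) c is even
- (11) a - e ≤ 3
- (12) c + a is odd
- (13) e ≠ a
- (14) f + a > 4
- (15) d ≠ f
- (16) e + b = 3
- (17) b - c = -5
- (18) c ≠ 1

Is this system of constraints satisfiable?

Take a = 3, b = 1, c = 6, d = 1, e = 2, f = 4. Then constraint 2: c + e = 8; constraint 5: d - a = -2, and every other listed constraint is also met.

Satisfiable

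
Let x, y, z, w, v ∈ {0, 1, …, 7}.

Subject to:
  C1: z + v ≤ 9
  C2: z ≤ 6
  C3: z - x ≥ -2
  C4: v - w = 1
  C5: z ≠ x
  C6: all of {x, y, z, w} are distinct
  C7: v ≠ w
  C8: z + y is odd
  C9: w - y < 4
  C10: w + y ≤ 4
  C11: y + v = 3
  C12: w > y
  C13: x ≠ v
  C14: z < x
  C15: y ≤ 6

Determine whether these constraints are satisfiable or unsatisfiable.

One satisfying assignment is x = 6, y = 0, z = 5, w = 2, v = 3.
For the less obvious constraints — constraint 1: z + v = 8; constraint 3: z - x = -1; constraint 4: v - w = 1 — and the others hold by inspection.

Satisfiable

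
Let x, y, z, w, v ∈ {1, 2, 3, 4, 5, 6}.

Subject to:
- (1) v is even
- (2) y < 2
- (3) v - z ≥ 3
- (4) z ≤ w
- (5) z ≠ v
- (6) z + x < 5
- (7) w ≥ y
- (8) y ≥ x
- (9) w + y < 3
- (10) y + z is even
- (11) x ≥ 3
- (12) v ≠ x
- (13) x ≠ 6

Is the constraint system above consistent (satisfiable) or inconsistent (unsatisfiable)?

From constraints 8 and 11: y ≥ x and x ≥ 3, so y ≥ 3. From constraint 2: y ≤ 1. But 1 < 3, so no value of y works.

Unsatisfiable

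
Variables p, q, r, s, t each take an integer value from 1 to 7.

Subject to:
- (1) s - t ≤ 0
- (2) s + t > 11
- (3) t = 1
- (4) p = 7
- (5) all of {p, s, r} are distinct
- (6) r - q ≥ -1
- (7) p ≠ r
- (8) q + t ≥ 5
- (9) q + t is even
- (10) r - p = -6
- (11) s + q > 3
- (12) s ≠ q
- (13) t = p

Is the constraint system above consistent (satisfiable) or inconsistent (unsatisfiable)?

Unsatisfiable

Constraint 3 fixes t = 1 and constraint 4 fixes p = 7, but constraint 13 requires t = p. Since 1 ≠ 7, contradiction.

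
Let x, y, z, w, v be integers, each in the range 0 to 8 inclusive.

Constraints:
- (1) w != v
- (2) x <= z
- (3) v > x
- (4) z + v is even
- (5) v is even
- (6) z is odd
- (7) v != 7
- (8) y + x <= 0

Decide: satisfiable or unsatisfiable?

Constraint 6 makes z odd and constraint 5 makes v even, so z + v must be odd. Constraint 4 says z + v is even — contradiction.

Unsatisfiable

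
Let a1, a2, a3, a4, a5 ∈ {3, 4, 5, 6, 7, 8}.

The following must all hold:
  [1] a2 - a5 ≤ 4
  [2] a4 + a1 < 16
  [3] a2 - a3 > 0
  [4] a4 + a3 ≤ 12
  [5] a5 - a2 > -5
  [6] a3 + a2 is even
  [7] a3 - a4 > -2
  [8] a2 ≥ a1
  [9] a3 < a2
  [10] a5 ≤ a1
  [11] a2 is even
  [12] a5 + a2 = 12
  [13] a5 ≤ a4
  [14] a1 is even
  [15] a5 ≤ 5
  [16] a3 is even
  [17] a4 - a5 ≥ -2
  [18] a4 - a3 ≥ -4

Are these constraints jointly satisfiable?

The assignment a1 = 8, a2 = 8, a3 = 6, a4 = 5, a5 = 4 works:
  constraint 1 holds since a2 - a5 = 4.
  constraint 2 holds since a4 + a1 = 13.
  constraint 3 holds since a2 - a3 = 2.
The rest check out directly.

Satisfiable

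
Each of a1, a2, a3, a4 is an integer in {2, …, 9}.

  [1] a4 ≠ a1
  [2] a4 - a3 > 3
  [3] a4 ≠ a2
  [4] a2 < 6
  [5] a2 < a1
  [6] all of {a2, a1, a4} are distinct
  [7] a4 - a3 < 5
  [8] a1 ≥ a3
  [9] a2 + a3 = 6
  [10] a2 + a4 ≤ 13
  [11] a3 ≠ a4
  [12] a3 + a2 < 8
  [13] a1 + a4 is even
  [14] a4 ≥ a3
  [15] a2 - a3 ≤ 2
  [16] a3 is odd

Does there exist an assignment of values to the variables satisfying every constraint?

Satisfiable

The assignment a1 = 9, a2 = 3, a3 = 3, a4 = 7 works:
  constraint 2 holds since a4 - a3 = 4.
  constraint 7 holds since a4 - a3 = 4.
  constraint 9 holds since a2 + a3 = 6.
The rest check out directly.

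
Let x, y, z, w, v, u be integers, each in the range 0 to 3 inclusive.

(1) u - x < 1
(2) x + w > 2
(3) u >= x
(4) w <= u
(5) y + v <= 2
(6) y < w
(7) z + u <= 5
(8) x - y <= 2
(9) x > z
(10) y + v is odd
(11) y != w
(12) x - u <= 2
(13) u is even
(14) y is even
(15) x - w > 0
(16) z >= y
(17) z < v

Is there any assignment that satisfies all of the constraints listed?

Try x = 2, y = 0, z = 0, w = 1, v = 1, u = 2.
Check constraint 1: u - x = 0; constraint 2: x + w = 3; constraint 5: y + v = 1. The remaining constraints are straightforward to verify.

Satisfiable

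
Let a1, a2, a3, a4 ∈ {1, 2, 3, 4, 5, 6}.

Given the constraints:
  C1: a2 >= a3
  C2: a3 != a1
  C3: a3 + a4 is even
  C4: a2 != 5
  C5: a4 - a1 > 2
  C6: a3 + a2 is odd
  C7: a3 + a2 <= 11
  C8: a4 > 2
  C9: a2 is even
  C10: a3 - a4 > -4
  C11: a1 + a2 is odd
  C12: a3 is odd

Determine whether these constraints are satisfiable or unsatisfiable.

Satisfiable

The assignment a1 = 1, a2 = 6, a3 = 3, a4 = 5 works:
  constraint 5 holds since a4 - a1 = 4.
  constraint 7 holds since a3 + a2 = 9.
The rest check out directly.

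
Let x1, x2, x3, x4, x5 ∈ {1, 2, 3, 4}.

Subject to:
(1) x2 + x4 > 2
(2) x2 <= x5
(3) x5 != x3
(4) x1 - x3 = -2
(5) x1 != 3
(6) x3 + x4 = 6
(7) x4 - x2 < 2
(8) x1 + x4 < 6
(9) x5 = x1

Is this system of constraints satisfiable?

Setting (x1, x2, x3, x4, x5) = (2, 2, 4, 2, 2) satisfies everything: constraint 1: x2 + x4 = 4; constraint 4: x1 - x3 = -2; constraint 6: x3 + x4 = 6, and the others follow.

Satisfiable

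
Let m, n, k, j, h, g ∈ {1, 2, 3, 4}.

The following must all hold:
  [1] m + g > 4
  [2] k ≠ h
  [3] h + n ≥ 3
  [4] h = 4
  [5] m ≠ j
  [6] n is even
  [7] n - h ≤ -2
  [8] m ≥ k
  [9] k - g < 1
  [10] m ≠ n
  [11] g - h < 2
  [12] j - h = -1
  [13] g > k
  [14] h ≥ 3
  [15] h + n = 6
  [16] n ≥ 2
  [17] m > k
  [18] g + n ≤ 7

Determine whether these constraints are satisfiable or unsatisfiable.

Satisfiable

The assignment m = 4, n = 2, k = 1, j = 3, h = 4, g = 3 works:
  constraint 1 holds since m + g = 7.
  constraint 3 holds since h + n = 6.
  constraint 7 holds since n - h = -2.
The rest check out directly.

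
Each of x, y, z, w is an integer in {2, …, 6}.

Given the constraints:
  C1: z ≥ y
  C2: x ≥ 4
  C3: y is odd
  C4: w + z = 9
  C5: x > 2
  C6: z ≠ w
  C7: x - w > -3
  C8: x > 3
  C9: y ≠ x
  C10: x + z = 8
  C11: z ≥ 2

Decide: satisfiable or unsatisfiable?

One satisfying assignment is x = 5, y = 3, z = 3, w = 6.
For the less obvious constraints — constraint 4: w + z = 9; constraint 7: x - w = -1; constraint 10: x + z = 8 — and the others hold by inspection.

Satisfiable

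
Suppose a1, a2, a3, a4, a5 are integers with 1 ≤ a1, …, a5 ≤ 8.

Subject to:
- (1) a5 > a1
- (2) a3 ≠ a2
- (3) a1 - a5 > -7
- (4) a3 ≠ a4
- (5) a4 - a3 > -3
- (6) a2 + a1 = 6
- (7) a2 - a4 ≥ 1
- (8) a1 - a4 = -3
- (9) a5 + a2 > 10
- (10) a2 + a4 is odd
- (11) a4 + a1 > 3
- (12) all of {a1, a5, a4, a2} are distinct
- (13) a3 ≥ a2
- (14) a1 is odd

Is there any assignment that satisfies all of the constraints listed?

The assignment a1 = 1, a2 = 5, a3 = 6, a4 = 4, a5 = 6 works:
  constraint 3 holds since a1 - a5 = -5.
  constraint 5 holds since a4 - a3 = -2.
  constraint 6 holds since a2 + a1 = 6.
The rest check out directly.

Satisfiable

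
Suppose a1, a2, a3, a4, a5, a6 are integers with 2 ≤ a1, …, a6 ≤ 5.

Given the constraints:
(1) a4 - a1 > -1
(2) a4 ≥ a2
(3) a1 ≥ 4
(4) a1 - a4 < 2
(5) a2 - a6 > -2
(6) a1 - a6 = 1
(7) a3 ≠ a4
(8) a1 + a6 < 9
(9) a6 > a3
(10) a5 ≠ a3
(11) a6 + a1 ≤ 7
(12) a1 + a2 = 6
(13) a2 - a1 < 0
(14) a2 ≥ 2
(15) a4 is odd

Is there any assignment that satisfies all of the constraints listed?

Satisfiable

One satisfying assignment is a1 = 4, a2 = 2, a3 = 2, a4 = 5, a5 = 5, a6 = 3.
For the less obvious constraints — constraint 1: a4 - a1 = 1; constraint 4: a1 - a4 = -1; constraint 5: a2 - a6 = -1 — and the others hold by inspection.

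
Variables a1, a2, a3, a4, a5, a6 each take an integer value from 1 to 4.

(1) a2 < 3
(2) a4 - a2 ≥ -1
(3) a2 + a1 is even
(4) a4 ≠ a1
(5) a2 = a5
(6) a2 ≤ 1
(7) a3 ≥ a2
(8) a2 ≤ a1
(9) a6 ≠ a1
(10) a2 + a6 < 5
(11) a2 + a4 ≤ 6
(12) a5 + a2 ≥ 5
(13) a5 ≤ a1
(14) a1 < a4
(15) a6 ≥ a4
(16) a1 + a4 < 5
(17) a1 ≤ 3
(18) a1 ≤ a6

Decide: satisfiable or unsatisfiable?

From constraints 13 and 17: a5 ≤ a1 ≤ 3. From constraint 6: a2 ≤ 1. Hence a5 + a2 ≤ 4. But constraint 12 requires a5 + a2 ≥ 5, and 5 > 4. Contradiction.

Unsatisfiable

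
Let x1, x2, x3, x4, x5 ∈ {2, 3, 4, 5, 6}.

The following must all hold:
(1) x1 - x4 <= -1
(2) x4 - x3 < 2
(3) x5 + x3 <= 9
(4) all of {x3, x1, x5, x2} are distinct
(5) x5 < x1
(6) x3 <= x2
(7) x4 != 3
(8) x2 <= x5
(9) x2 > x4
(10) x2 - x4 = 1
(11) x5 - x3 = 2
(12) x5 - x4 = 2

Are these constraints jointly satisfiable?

Constraints 1, 5, 8, and 9 give x1 < x4, x4 < x2, x2 ≤ x5, x5 < x1. Chaining: x1 < x4 < x2 ≤ x5 < x1, which forces x1 < x1 — impossible.

Unsatisfiable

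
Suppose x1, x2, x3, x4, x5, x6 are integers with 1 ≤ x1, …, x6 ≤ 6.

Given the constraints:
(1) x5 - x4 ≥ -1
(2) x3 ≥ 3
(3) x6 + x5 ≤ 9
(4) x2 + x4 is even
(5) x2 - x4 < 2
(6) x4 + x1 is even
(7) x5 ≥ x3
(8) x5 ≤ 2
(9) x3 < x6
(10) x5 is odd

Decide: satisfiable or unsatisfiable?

From constraints 2 and 7: x5 ≥ x3 and x3 ≥ 3, so x5 ≥ 3. From constraint 8: x5 ≤ 2. But 2 < 3, so no value of x5 works.

Unsatisfiable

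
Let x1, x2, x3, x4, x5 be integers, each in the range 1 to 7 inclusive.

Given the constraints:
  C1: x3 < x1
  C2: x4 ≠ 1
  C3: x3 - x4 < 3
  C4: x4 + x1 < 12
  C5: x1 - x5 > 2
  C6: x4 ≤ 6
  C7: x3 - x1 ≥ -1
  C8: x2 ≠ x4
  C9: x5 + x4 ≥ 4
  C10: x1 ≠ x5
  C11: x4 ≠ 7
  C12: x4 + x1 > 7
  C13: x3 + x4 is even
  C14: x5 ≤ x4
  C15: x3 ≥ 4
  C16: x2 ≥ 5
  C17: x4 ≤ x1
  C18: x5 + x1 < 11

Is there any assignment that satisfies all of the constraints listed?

Satisfiable

The assignment x1 = 6, x2 = 5, x3 = 5, x4 = 3, x5 = 3 works:
  constraint 3 holds since x3 - x4 = 2.
  constraint 4 holds since x4 + x1 = 9.
  constraint 5 holds since x1 - x5 = 3.
The rest check out directly.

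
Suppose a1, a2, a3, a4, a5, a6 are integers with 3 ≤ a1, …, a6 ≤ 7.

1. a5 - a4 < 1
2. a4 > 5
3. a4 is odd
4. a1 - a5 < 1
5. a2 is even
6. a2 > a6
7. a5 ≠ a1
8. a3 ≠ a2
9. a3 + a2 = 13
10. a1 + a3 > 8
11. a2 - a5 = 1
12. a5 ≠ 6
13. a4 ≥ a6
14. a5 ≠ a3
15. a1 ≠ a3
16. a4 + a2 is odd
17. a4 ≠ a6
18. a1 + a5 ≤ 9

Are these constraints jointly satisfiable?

Setting (a1, a2, a3, a4, a5, a6) = (4, 6, 7, 7, 5, 3) satisfies everything: constraint 1: a5 - a4 = -2; constraint 4: a1 - a5 = -1; constraint 9: a3 + a2 = 13, and the others follow.

Satisfiable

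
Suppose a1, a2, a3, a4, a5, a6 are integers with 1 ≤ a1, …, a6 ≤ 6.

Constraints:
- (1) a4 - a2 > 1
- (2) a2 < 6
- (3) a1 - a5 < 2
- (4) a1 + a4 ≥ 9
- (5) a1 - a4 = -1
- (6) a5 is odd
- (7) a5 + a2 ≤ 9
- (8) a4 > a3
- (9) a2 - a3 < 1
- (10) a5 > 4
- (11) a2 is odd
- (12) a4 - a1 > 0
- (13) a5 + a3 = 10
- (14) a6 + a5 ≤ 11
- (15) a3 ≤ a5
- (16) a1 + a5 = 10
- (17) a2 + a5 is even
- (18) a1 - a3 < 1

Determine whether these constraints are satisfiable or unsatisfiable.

Satisfiable

Take a1 = 5, a2 = 3, a3 = 5, a4 = 6, a5 = 5, a6 = 6. Then constraint 1: a4 - a2 = 3; constraint 3: a1 - a5 = 0, and every other listed constraint is also met.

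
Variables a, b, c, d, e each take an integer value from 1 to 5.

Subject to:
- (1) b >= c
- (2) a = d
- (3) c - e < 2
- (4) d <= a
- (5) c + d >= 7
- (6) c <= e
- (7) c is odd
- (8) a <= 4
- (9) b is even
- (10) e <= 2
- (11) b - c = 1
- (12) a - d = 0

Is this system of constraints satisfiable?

Unsatisfiable

From constraints 6 and 10: c ≤ e ≤ 2. From constraints 4 and 8: d ≤ a ≤ 4. Hence c + d ≤ 6. But constraint 5 requires c + d ≥ 7, and 7 > 6. Contradiction.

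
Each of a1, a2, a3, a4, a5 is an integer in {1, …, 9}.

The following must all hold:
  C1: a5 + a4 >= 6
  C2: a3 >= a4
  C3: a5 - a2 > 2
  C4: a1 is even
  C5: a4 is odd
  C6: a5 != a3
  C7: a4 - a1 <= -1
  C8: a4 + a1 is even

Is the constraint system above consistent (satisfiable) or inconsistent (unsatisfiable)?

Unsatisfiable

Constraint 5 makes a4 odd and constraint 4 makes a1 even, so a4 + a1 must be odd. Constraint 8 says a4 + a1 is even — contradiction.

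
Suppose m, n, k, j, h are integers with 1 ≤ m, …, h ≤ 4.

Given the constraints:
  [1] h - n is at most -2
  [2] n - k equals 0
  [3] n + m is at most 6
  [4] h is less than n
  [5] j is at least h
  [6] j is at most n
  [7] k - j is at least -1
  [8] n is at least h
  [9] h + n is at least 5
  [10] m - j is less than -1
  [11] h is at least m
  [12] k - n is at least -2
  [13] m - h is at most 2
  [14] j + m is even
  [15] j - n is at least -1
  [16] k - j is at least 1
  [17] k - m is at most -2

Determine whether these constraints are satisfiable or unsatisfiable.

Unsatisfiable

Constraints 1, 13, 15, 16, and 17 give k − j ≥ 1, j − n ≥ -1, n − h ≥ 2, h − m ≥ -2, m − k ≥ 2.
Adding all 5 inequalities: the left sides telescope to 0, and the right sides sum to 1 + (-1) + 2 + (-2) + 2 = 2. So 0 ≥ 2, which is false.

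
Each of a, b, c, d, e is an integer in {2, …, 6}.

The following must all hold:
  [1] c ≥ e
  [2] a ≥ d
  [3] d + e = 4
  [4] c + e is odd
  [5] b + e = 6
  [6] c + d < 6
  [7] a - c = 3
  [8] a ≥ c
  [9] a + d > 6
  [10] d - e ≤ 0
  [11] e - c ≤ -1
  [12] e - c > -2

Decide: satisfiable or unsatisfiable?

Try a = 6, b = 4, c = 3, d = 2, e = 2.
Check constraint 3: d + e = 4; constraint 5: b + e = 6; constraint 6: c + d = 5. The remaining constraints are straightforward to verify.

Satisfiable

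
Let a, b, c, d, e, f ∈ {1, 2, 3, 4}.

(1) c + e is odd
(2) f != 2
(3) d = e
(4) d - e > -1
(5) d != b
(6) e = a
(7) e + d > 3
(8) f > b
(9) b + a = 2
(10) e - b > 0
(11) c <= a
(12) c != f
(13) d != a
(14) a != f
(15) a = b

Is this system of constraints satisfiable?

Unsatisfiable

From constraints 3, 6, and 15, d = e = a = b, so d = b. But constraint 5 says d ≠ b. Contradiction.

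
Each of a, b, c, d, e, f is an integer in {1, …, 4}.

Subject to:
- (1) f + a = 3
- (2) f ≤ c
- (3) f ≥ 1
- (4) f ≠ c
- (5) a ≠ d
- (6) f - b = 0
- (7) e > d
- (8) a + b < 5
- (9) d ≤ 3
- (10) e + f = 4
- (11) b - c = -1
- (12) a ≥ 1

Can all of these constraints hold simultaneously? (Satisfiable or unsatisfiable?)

The assignment a = 2, b = 1, c = 2, d = 1, e = 3, f = 1 works:
  constraint 1 holds since f + a = 3.
  constraint 6 holds since f - b = 0.
  constraint 8 holds since a + b = 3.
The rest check out directly.

Satisfiable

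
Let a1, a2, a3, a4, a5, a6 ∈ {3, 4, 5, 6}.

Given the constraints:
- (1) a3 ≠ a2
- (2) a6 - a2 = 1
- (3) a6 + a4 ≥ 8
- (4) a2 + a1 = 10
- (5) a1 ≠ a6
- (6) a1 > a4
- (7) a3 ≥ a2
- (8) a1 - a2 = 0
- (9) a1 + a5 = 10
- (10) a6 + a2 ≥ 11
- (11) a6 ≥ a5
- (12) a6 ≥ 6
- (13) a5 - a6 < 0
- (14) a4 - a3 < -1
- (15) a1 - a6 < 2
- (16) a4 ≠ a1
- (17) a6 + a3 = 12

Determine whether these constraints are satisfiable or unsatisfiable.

Satisfiable

The assignment a1 = 5, a2 = 5, a3 = 6, a4 = 3, a5 = 5, a6 = 6 works:
  constraint 2 holds since a6 - a2 = 1.
  constraint 3 holds since a6 + a4 = 9.
The rest check out directly.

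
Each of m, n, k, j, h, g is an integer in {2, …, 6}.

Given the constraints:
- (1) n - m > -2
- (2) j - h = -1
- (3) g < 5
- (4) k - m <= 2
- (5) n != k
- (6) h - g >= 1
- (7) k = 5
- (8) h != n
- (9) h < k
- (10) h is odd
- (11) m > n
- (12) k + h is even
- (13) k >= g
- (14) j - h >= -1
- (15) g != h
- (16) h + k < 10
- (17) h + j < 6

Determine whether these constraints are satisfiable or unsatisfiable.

Satisfiable

Take m = 3, n = 2, k = 5, j = 2, h = 3, g = 2. Then constraint 1: n - m = -1; constraint 2: j - h = -1; constraint 4: k - m = 2, and every other listed constraint is also met.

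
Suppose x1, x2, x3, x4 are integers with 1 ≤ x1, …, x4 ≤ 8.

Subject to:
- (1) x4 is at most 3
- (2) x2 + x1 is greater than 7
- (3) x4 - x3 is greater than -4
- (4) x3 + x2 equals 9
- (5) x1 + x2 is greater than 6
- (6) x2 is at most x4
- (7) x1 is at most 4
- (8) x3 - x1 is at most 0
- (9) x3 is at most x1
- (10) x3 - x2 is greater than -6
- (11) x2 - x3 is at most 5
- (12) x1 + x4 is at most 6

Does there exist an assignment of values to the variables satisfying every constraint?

From constraints 7 and 9: x3 ≤ x1 ≤ 4. From constraints 1 and 6: x2 ≤ x4 ≤ 3. Hence x3 + x2 ≤ 7. But constraint 4 requires x3 + x2 = 9, and 9 > 7. Contradiction.

Unsatisfiable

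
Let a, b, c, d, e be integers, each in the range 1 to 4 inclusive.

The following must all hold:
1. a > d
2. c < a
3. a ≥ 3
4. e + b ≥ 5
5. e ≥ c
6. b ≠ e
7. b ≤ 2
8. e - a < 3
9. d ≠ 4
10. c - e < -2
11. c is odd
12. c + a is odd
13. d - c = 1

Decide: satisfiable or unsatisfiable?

The assignment a = 4, b = 1, c = 1, d = 2, e = 4 works:
  constraint 4 holds since e + b = 5.
  constraint 8 holds since e - a = 0.
The rest check out directly.

Satisfiable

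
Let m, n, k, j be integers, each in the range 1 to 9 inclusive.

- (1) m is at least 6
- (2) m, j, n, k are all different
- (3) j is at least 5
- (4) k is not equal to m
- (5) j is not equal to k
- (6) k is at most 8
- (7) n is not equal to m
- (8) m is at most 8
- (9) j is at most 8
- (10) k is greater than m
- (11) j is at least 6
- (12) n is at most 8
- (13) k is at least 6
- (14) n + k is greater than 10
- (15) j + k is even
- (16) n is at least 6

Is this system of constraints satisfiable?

Unsatisfiable

Constraints 1, 6, 8, 9, 11, 12, 13, and 16 confine each of m, j, n, k to the 3 values {6, …, 8}.
Constraint 2 requires all 4 of them to be distinct, but only 3 values are available — impossible by the pigeonhole principle.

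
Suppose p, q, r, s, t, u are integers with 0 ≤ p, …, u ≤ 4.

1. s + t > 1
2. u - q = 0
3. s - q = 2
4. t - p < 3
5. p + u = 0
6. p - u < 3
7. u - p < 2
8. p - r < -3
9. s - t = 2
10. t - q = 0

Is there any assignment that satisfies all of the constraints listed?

One satisfying assignment is p = 0, q = 0, r = 4, s = 2, t = 0, u = 0.
For the less obvious constraints — constraint 1: s + t = 2; constraint 2: u - q = 0 — and the others hold by inspection.

Satisfiable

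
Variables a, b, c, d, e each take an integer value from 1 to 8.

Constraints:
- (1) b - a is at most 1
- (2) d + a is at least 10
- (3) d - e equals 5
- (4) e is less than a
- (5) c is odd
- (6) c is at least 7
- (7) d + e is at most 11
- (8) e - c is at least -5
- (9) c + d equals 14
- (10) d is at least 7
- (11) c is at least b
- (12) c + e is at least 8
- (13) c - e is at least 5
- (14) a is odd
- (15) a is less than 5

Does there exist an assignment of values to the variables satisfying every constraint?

Satisfiable

Take a = 3, b = 2, c = 7, d = 7, e = 2. Then constraint 1: b - a = -1; constraint 2: d + a = 10, and every other listed constraint is also met.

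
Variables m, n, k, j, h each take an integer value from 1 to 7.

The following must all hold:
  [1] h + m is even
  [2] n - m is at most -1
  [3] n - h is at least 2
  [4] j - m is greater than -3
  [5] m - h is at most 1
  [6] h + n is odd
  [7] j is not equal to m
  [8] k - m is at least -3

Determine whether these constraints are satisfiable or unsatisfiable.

Constraints 2, 3, and 5 give m − n ≥ 1, n − h ≥ 2, h − m ≥ -1.
Adding all 3 inequalities: the left sides telescope to 0, and the right sides sum to 1 + 2 + (-1) = 2. So 0 ≥ 2, which is false.

Unsatisfiable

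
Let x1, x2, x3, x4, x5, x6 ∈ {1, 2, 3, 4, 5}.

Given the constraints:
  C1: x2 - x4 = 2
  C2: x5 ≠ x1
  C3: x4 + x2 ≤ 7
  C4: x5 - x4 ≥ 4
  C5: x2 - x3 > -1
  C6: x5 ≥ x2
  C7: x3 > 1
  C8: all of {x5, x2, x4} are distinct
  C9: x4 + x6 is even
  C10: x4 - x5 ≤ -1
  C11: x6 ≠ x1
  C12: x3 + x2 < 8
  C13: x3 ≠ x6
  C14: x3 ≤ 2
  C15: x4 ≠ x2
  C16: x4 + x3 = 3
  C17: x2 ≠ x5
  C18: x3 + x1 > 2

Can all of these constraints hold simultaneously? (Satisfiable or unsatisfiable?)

Satisfiable

The assignment x1 = 3, x2 = 3, x3 = 2, x4 = 1, x5 = 5, x6 = 1 works:
  constraint 1 holds since x2 - x4 = 2.
  constraint 3 holds since x4 + x2 = 4.
The rest check out directly.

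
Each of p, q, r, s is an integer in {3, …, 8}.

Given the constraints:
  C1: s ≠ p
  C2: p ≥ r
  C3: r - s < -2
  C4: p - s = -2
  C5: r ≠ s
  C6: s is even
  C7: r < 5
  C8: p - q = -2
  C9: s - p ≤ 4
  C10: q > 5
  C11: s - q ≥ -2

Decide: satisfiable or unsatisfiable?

Setting (p, q, r, s) = (6, 8, 3, 8) satisfies everything: constraint 3: r - s = -5; constraint 4: p - s = -2, and the others follow.

Satisfiable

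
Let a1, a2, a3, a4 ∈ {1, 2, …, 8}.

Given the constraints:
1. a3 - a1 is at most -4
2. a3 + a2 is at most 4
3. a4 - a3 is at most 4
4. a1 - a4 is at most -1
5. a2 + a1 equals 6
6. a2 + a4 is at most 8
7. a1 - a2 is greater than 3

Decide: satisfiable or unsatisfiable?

Unsatisfiable

Constraints 1, 3, and 4 give a3 − a4 ≥ -4, a4 − a1 ≥ 1, a1 − a3 ≥ 4.
Adding all 3 inequalities: the left sides telescope to 0, and the right sides sum to (-4) + 1 + 4 = 1. So 0 ≥ 1, which is false.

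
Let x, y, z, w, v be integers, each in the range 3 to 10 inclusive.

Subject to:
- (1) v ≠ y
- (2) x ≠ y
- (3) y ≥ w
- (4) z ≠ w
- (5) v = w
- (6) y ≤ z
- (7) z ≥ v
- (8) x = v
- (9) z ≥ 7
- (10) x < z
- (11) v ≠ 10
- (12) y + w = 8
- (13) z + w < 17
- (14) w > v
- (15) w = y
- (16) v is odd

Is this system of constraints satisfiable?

From constraints 5, 8, and 15, x = v = w = y, so x = y. But constraint 2 says x ≠ y. Contradiction.

Unsatisfiable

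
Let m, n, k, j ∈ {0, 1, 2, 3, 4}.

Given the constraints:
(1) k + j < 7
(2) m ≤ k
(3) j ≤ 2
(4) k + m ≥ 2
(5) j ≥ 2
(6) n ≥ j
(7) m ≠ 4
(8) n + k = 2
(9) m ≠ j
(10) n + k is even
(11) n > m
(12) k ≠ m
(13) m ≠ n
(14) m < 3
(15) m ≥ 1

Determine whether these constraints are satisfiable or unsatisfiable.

From constraints 5 and 6: n ≥ j ≥ 2. From constraints 2 and 15: k ≥ m ≥ 1. Hence n + k ≥ 3. But constraint 8 requires n + k = 2, and 2 < 3. Contradiction.

Unsatisfiable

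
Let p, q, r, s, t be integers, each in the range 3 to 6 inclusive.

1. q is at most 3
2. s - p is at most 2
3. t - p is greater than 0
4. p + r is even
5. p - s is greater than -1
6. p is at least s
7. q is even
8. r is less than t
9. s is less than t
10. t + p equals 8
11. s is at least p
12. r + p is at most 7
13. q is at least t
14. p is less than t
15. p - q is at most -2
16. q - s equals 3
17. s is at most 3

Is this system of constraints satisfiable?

Unsatisfiable

From constraints 1 and 13: t ≤ q ≤ 3. From constraints 11 and 17: p ≤ s ≤ 3. Hence t + p ≤ 6. But constraint 10 requires t + p = 8, and 8 > 6. Contradiction.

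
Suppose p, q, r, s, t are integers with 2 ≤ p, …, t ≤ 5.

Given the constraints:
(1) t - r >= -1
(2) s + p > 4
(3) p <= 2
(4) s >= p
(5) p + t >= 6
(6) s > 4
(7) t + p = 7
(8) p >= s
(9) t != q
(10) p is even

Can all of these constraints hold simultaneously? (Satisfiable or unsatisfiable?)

Unsatisfiable

From constraint 6: s ≥ 5. From constraints 3 and 8: s ≤ p and p ≤ 2, so s ≤ 2. But 2 < 5, so no value of s works.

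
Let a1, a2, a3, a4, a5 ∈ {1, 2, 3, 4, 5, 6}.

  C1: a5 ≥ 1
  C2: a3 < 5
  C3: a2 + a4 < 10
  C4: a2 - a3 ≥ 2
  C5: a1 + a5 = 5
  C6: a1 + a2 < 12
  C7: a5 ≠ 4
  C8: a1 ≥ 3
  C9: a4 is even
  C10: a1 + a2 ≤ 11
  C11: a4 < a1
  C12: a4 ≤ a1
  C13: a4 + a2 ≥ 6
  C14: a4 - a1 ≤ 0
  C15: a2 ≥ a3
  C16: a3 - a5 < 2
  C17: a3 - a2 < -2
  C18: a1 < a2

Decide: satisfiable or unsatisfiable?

Satisfiable

Take a1 = 3, a2 = 6, a3 = 1, a4 = 2, a5 = 2. Then constraint 3: a2 + a4 = 8; constraint 4: a2 - a3 = 5; constraint 5: a1 + a5 = 5, and every other listed constraint is also met.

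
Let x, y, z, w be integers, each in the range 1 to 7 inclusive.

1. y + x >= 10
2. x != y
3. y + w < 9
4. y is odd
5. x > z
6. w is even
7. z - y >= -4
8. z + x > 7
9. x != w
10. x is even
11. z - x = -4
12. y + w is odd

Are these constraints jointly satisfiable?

Satisfiable

Take x = 6, y = 5, z = 2, w = 2. Then constraint 1: y + x = 11; constraint 3: y + w = 7; constraint 7: z - y = -3, and every other listed constraint is also met.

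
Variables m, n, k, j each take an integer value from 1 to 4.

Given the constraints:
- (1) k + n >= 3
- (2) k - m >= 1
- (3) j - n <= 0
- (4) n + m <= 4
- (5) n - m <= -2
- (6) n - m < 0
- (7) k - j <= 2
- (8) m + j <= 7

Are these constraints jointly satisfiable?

Constraints 2, 3, 5, and 7 give k − m ≥ 1, m − n ≥ 2, n − j ≥ 0, j − k ≥ -2.
Adding all 4 inequalities: the left sides telescope to 0, and the right sides sum to 1 + 2 + 0 + (-2) = 1. So 0 ≥ 1, which is false.

Unsatisfiable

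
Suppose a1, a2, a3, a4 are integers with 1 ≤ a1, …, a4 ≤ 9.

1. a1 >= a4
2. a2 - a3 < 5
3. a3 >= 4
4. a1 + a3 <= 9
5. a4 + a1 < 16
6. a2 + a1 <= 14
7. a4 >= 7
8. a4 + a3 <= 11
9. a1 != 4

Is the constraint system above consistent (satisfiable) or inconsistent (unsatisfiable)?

Unsatisfiable

From constraints 1 and 7: a1 ≥ a4 ≥ 7. From constraint 3: a3 ≥ 4. Hence a1 + a3 ≥ 11. But constraint 4 requires a1 + a3 ≤ 9, and 9 < 11. Contradiction.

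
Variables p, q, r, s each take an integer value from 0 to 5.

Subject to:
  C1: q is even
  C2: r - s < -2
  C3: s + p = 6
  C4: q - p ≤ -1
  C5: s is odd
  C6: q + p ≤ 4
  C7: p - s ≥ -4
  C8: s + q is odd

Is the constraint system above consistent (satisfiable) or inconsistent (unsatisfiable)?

Setting (p, q, r, s) = (1, 0, 1, 5) satisfies everything: constraint 2: r - s = -4; constraint 3: s + p = 6; constraint 4: q - p = -1, and the others follow.

Satisfiable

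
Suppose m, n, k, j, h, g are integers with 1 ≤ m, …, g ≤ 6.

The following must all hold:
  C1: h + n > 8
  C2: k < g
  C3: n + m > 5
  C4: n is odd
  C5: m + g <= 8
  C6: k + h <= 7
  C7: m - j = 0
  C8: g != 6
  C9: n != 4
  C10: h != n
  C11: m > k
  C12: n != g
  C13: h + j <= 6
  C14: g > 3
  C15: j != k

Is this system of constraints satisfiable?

Satisfiable

One satisfying assignment is m = 2, n = 5, k = 1, j = 2, h = 4, g = 4.
For the less obvious constraints — constraint 1: h + n = 9; constraint 3: n + m = 7; constraint 5: m + g = 6 — and the others hold by inspection.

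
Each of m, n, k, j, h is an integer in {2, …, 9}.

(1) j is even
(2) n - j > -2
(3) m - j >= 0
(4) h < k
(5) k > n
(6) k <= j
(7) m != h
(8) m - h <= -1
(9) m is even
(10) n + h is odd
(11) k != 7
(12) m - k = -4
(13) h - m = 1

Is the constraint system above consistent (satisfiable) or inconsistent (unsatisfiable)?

Unsatisfiable

Constraints 3, 4, 6, and 8 give j ≤ m, m < h, h < k, k ≤ j. Chaining: j ≤ m < h < k ≤ j, which forces j < j — impossible.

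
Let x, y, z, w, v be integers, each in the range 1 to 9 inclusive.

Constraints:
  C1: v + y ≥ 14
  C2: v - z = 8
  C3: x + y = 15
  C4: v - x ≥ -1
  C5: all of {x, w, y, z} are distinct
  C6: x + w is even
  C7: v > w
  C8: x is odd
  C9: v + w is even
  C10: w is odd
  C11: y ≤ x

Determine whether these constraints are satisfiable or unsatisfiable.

The assignment x = 9, y = 6, z = 1, w = 3, v = 9 works:
  constraint 1 holds since v + y = 15.
  constraint 2 holds since v - z = 8.
  constraint 3 holds since x + y = 15.
The rest check out directly.

Satisfiable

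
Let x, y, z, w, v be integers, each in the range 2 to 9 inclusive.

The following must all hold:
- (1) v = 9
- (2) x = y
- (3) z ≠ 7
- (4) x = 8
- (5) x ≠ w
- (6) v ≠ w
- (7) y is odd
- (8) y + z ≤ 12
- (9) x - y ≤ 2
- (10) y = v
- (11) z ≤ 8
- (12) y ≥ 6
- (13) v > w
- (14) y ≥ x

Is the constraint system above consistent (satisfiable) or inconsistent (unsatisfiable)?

Unsatisfiable

Constraint 4 fixes x = 8 and constraint 1 fixes v = 9. Constraints 2 and 10 give x = y = v, so x = v. But 8 ≠ 9 — contradiction.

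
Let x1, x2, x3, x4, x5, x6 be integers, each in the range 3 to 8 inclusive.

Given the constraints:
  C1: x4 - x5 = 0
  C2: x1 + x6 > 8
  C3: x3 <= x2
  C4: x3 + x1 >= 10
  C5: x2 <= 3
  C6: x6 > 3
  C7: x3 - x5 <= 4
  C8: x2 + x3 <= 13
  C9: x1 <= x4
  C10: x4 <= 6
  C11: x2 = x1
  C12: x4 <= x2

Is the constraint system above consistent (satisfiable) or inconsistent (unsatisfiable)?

Unsatisfiable

From constraints 3 and 5: x3 ≤ x2 ≤ 3. From constraints 9 and 10: x1 ≤ x4 ≤ 6. Hence x3 + x1 ≤ 9. But constraint 4 requires x3 + x1 ≥ 10, and 10 > 9. Contradiction.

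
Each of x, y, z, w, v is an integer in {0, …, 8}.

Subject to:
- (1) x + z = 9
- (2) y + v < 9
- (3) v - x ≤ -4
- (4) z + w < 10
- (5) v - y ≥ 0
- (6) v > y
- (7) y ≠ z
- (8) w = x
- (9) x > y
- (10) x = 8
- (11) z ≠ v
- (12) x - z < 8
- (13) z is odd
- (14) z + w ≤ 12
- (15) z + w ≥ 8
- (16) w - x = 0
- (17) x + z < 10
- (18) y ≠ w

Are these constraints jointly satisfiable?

Take x = 8, y = 3, z = 1, w = 8, v = 4. Then constraint 1: x + z = 9; constraint 2: y + v = 7, and every other listed constraint is also met.

Satisfiable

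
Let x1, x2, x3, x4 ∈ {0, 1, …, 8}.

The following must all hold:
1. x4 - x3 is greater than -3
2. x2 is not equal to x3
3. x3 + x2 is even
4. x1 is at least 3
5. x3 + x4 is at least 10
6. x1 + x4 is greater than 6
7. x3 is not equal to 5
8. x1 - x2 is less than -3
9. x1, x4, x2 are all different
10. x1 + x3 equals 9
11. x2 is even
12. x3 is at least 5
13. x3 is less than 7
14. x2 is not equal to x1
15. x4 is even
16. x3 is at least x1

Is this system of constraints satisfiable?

Take x1 = 3, x2 = 8, x3 = 6, x4 = 6. Then constraint 1: x4 - x3 = 0; constraint 5: x3 + x4 = 12, and every other listed constraint is also met.

Satisfiable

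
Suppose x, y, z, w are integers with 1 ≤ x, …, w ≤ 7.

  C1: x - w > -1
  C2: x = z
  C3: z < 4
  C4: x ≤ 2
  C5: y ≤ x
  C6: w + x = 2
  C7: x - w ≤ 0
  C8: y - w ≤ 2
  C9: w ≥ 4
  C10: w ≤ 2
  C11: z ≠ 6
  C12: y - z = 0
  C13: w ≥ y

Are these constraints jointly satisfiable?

From constraint 9: w ≥ 4. From constraint 10: w ≤ 2. But 2 < 4, so no value of w works.

Unsatisfiable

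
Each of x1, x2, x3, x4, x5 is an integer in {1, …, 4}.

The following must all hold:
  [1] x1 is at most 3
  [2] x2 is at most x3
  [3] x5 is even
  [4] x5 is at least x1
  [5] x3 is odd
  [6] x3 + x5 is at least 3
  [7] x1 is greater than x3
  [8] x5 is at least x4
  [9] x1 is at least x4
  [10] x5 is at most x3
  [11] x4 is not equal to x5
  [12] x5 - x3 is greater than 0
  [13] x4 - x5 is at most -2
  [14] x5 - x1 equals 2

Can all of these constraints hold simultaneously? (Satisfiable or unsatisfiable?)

Unsatisfiable

Constraints 4, 7, and 10 give x3 < x1, x1 ≤ x5, x5 ≤ x3. Chaining: x3 < x1 ≤ x5 ≤ x3, which forces x3 < x3 — impossible.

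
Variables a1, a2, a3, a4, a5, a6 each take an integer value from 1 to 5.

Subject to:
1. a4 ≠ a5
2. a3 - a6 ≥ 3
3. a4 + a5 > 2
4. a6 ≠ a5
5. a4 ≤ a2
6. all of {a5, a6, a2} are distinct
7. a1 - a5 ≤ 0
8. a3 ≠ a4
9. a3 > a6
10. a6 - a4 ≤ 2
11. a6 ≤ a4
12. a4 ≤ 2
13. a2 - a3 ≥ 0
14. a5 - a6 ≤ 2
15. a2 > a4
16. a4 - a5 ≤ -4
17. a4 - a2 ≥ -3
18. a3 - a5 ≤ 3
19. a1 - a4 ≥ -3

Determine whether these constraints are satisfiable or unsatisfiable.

Constraints 2, 13, 14, 16, and 17 give a4 − a2 ≥ -3, a2 − a3 ≥ 0, a3 − a6 ≥ 3, a6 − a5 ≥ -2, a5 − a4 ≥ 4.
Adding all 5 inequalities: the left sides telescope to 0, and the right sides sum to (-3) + 0 + 3 + (-2) + 4 = 2. So 0 ≥ 2, which is false.

Unsatisfiable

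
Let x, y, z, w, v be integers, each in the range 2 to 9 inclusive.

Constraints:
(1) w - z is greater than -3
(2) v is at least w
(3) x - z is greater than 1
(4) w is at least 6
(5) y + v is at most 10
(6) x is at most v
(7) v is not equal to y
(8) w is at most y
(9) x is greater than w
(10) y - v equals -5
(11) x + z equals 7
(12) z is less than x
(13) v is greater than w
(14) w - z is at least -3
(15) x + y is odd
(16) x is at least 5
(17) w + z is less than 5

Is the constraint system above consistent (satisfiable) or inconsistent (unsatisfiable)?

From constraints 4 and 8: y ≥ w ≥ 6. From constraints 6 and 16: v ≥ x ≥ 5. Hence y + v ≥ 11. But constraint 5 requires y + v ≤ 10, and 10 < 11. Contradiction.

Unsatisfiable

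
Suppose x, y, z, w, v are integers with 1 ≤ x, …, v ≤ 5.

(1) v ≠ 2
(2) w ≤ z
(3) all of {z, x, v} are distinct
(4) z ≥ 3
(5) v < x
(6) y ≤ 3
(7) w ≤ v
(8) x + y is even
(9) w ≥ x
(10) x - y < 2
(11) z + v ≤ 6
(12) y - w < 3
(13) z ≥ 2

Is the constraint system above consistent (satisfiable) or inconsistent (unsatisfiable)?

Constraints 5, 7, and 9 give x ≤ w, w ≤ v, v < x. Chaining: x ≤ w ≤ v < x, which forces x < x — impossible.

Unsatisfiable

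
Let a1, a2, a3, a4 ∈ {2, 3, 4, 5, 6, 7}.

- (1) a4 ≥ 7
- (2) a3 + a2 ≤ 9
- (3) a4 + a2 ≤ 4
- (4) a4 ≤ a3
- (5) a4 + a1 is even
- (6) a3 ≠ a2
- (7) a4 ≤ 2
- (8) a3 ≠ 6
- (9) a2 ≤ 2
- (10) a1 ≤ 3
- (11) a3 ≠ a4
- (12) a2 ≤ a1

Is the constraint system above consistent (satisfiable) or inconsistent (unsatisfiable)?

Unsatisfiable

From constraint 1: a4 ≥ 7. From constraint 7: a4 ≤ 2. But 2 < 7, so no value of a4 works.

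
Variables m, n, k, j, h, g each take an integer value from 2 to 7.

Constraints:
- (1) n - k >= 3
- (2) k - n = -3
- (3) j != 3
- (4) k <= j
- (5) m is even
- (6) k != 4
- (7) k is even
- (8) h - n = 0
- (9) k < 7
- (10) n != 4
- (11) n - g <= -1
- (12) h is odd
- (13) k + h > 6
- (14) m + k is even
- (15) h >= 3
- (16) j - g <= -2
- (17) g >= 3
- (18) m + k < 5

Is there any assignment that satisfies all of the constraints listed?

Satisfiable

One satisfying assignment is m = 2, n = 5, k = 2, j = 2, h = 5, g = 7.
For the less obvious constraints — constraint 1: n - k = 3; constraint 2: k - n = -3; constraint 8: h - n = 0 — and the others hold by inspection.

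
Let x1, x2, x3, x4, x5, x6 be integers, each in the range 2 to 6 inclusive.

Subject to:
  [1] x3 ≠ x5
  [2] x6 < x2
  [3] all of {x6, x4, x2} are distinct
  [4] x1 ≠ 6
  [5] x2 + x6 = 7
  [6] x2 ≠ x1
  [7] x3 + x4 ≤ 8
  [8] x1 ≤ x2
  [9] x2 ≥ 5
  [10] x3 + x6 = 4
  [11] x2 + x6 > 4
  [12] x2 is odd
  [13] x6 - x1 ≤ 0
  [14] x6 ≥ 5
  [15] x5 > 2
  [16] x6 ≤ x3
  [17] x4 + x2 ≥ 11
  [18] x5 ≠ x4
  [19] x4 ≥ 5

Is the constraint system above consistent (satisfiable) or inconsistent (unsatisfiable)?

Constraints 9, 14, and 19 confine each of x6, x4, x2 to the 2 values {5, 6} (the domain already gives each ≤ 6).
Constraint 3 requires all 3 of them to be distinct, but only 2 values are available — impossible by the pigeonhole principle.

Unsatisfiable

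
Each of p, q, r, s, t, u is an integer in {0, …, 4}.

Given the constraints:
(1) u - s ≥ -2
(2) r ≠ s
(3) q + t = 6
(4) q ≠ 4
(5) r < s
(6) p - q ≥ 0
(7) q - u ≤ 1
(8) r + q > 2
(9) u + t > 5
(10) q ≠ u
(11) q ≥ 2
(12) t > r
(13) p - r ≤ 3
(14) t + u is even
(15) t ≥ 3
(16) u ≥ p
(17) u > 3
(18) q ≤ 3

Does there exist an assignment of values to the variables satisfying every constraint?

Setting (p, q, r, s, t, u) = (4, 2, 1, 4, 4, 4) satisfies everything: constraint 1: u - s = 0; constraint 3: q + t = 6; constraint 6: p - q = 2, and the others follow.

Satisfiable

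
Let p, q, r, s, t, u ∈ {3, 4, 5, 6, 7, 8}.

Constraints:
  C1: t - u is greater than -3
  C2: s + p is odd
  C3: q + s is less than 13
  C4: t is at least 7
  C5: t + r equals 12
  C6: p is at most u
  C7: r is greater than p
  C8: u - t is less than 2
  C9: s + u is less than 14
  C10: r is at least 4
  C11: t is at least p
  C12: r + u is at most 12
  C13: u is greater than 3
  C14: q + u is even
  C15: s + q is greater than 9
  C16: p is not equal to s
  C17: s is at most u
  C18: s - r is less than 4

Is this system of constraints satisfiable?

Satisfiable

Setting (p, q, r, s, t, u) = (3, 5, 5, 6, 7, 7) satisfies everything: constraint 1: t - u = 0; constraint 3: q + s = 11, and the others follow.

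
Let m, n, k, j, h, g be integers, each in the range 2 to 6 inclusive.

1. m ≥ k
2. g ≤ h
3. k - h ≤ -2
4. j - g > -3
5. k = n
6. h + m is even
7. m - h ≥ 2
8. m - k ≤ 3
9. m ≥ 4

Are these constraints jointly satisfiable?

Constraints 3, 7, and 8 give m − h ≥ 2, h − k ≥ 2, k − m ≥ -3.
Adding all 3 inequalities: the left sides telescope to 0, and the right sides sum to 2 + 2 + (-3) = 1. So 0 ≥ 1, which is false.

Unsatisfiable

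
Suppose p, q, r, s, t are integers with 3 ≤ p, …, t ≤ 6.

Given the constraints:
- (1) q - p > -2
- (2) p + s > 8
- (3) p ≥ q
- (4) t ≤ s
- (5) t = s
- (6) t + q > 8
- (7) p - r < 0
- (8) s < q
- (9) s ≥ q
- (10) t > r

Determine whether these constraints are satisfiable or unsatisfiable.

Constraints 3, 4, 7, 8, and 10 give q ≤ p, p < r, r < t, t ≤ s, s < q. Chaining: q ≤ p < r < t ≤ s < q, which forces q < q — impossible.

Unsatisfiable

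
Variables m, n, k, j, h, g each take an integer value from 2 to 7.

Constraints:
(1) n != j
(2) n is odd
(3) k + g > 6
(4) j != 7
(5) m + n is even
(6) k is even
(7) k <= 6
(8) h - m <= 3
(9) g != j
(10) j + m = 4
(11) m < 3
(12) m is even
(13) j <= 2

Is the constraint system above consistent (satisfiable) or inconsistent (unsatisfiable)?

Constraint 12 makes m even and constraint 2 makes n odd, so m + n must be odd. Constraint 5 says m + n is even — contradiction.

Unsatisfiable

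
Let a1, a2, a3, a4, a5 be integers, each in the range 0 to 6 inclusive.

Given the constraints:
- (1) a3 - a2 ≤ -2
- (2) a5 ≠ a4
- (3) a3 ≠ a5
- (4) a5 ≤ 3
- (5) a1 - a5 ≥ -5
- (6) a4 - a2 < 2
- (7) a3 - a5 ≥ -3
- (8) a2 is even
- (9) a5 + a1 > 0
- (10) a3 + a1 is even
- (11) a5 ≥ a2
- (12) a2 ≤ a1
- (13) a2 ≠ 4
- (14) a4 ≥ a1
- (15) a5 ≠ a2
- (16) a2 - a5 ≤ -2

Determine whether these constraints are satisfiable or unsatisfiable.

Constraints 1, 7, and 16 give a3 − a5 ≥ -3, a5 − a2 ≥ 2, a2 − a3 ≥ 2.
Adding all 3 inequalities: the left sides telescope to 0, and the right sides sum to (-3) + 2 + 2 = 1. So 0 ≥ 1, which is false.

Unsatisfiable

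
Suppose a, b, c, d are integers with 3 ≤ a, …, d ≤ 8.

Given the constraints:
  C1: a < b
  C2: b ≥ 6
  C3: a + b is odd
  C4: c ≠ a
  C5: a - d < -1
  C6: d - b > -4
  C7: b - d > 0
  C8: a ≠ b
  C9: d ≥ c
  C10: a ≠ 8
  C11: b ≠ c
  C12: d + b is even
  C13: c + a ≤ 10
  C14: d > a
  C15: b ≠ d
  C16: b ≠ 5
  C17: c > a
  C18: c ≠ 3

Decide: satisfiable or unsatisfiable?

Take a = 3, b = 8, c = 6, d = 6. Then constraint 5: a - d = -3; constraint 6: d - b = -2, and every other listed constraint is also met.

Satisfiable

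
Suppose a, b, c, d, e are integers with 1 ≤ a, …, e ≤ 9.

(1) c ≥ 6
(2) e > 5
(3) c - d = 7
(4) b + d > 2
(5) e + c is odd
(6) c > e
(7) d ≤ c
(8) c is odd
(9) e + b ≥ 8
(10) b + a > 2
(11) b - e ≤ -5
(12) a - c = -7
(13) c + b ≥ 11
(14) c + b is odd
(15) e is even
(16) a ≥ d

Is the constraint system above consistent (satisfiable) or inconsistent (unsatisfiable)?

Satisfiable

Setting (a, b, c, d, e) = (2, 2, 9, 2, 8) satisfies everything: constraint 3: c - d = 7; constraint 4: b + d = 4, and the others follow.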